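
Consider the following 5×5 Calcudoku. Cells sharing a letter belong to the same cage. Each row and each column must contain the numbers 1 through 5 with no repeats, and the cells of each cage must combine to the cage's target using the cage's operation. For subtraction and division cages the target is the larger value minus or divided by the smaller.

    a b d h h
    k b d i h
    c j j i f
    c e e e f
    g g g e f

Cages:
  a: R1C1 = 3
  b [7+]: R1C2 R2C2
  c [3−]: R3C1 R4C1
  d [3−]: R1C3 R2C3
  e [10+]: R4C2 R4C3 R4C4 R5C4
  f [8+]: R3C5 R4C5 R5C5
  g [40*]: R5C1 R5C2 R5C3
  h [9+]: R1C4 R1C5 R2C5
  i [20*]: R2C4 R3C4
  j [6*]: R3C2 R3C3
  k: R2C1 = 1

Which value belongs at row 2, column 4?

Cage a is a single given cell, leaving R1C1 = 3.
K is a freebie, leaving R2C1 = 1.
Row 3 needs a 1, and only R3C5 is open for it.
Row 3 needs a 4, and only R3C4 is open for it.
Column 4 already has 4; hence R2C4 = 5.
The only place for 2 in row 1 is R1C4.
In row 1, 1 can only go at R1C3, so R1C3 = 1.
Cage d's pair has difference 3, so R2C3 = 4.
The only place for 5 in row 3 is R3C1.
5 is placed in column 1; hence R4C1 = 2.
Row 4 already has 2; hence R4C3 = 5.
2 is placed in column 1, which forces R5C1 = 4.
5 is placed in column 3, which forces R5C3 = 2.
Cage j needs two cells with product 6; hence R3C2 = 2.
Column 3 already has 2; hence R3C3 = 3.
Cage e needs sum 10, which forces R4C2 = 1.
The 4 cells of cage e must have sum 10; hence R4C4 = 3.
Cage f has sum 8, which forces R4C5 = 4.
Row 5 now contains 2, leaving R5C2 = 5.
The 4 cells of cage e must have sum 10; hence R5C4 = 1.
Cage f has sum 8, leaving R5C5 = 3.
Column 2 already has 5; hence R1C2 = 4.
Column 5 now contains 4, so R1C5 = 5.
Column 2 already has 2; hence R2C2 = 3.
Column 5 now contains 3; hence R2C5 = 2.
Completed grid: 3 4 1 2 5 / 1 3 4 5 2 / 5 2 3 4 1 / 2 1 5 3 4 / 4 5 2 1 3.

5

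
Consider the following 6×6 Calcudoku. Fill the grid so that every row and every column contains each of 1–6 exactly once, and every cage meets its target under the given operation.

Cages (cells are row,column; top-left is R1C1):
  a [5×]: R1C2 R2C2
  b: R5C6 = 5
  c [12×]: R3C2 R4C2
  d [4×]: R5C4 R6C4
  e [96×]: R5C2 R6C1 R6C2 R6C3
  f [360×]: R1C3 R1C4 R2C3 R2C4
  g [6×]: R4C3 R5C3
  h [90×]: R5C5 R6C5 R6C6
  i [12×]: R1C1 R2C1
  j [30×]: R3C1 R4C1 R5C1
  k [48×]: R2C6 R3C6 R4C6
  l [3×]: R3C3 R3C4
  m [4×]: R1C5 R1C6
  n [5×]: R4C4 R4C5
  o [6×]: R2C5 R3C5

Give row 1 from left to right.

Cage b is given, leaving R5C6 = 5.
Cage h has product 90, which forces R6C5 = 5.
Cage n's pair has product 5; hence R4C4 = 5.
Column 5 already has 5; hence R4C5 = 1.
Column 5 now contains 1, which forces R1C5 = 4.
The two cells of cage m must have product 4; hence R1C6 = 1.
The 3 cells of cage j must have product 30; hence R3C1 = 5.
Row 1 now contains 1; hence R1C2 = 5.
Cage a needs two cells with product 5, which forces R2C2 = 1.
Cage f needs product 360, which forces R2C3 = 5.
In row 2, 3 can only go at R2C5, so R2C5 = 3.
3 is placed in column 5; hence R3C5 = 2.
3 is placed in column 5; hence R5C5 = 6.
The 3 cells of cage h must have product 90, leaving R6C6 = 3.
Column 3 needs a 4, and only R6C3 is open for it.
Cage d needs two cells with product 4, so R5C4 = 4.
4 is placed in row 6, leaving R6C2 = 6.
4 is placed in row 6, which forces R6C4 = 1.
Cage f has product 360, which forces R1C3 = 6.
The 4 cells of cage f must have product 360, so R1C4 = 2.
Column 4 already has 4, which forces R2C4 = 6.
Cage l's pair has product 3; hence R3C3 = 1.
Column 4 already has 1, so R3C4 = 3.
Row 5 now contains 4, so R5C2 = 2.
2 is placed in row 5, leaving R5C3 = 3.
1 is placed in row 6; hence R6C1 = 2.
2 is placed in row 1, so R1C1 = 3.
2 is placed in column 1, which forces R2C1 = 4.
4 is placed in row 2, which forces R2C6 = 2.
Row 3 now contains 3, leaving R3C2 = 4.
Row 3 already has 4, which forces R3C6 = 6.
Cage j needs product 30; hence R4C1 = 6.
Cage c's pair has product 12, which forces R4C2 = 3.
Column 3 now contains 3; hence R4C3 = 2.
Column 6 already has 6, which forces R4C6 = 4.
Row 5 already has 3, leaving R5C1 = 1.
The full grid is 3 5 6 2 4 1 / 4 1 5 6 3 2 / 5 4 1 3 2 6 / 6 3 2 5 1 4 / 1 2 3 4 6 5 / 2 6 4 1 5 3.

3 5 6 2 4 1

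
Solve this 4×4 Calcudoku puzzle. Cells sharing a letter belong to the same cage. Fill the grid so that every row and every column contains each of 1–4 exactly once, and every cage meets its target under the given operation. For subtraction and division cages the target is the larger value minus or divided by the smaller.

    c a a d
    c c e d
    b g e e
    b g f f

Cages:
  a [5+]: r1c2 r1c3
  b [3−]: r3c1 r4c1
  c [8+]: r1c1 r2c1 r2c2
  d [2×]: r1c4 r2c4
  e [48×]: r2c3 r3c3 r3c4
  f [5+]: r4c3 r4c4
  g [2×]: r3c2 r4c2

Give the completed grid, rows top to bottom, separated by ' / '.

Cage e has product 48, so r2c3 = 4.
Cage e needs product 48, leaving r3c3 = 3.
Cage e has product 48, so r3c4 = 4.
Row 3 already has 4, which forces r3c1 = 1.
1 is placed in row 3; hence r3c2 = 2.
Cage b needs two cells with difference 3; hence r4c1 = 4.
2 is placed in column 2; hence r4c2 = 1.
Cage f needs two cells with sum 5, so r4c3 = 2.
Cage f needs two cells with sum 5, which forces r4c4 = 3.
Column 1 now contains 4; hence r1c1 = 3.
Cage a needs two cells with sum 5, leaving r1c2 = 4.
Column 3 now contains 2, so r1c3 = 1.
1 is placed in row 1; hence r1c4 = 2.
Cage c needs sum 8; hence r2c1 = 2.
Column 2 already has 1, leaving r2c2 = 3.
Column 4 now contains 2, which forces r2c4 = 1.

3 4 1 2 / 2 3 4 1 / 1 2 3 4 / 4 1 2 3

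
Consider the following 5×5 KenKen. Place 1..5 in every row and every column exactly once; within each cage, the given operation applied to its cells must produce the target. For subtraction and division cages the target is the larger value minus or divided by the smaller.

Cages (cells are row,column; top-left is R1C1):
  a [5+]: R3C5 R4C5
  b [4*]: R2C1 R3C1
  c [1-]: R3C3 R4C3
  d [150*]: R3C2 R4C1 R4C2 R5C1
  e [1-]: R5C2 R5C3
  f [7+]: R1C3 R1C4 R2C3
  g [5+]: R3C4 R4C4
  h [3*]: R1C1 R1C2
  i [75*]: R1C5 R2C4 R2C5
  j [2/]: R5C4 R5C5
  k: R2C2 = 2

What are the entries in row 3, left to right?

1 3 5 2 4

Cage i needs product 75, so R1C5 = 5.
K is a freebie; hence R2C2 = 2.
Cage i has product 75, so R2C4 = 5.
Cage i needs product 75, leaving R2C5 = 3.
Column 1 needs a 3, and only R1C1 is open for it.
3 is placed in row 1, so R1C2 = 1.
The 3 cells of cage f must have sum 7; hence R2C3 = 1.
Row 2 now contains 1, so R2C1 = 4.
Cage b needs two cells with product 4, so R3C1 = 1.
1 is placed in row 3, leaving R3C5 = 4.
Column 5 now contains 4, which forces R4C5 = 1.
Column 5 now contains 1, so R5C5 = 2.
Cage d has product 150, leaving R4C1 = 2.
Row 4 already has 2, so R4C4 = 3.
2 is placed in row 5; hence R5C1 = 5.
Cage d has product 150, so R3C2 = 3.
Row 3 now contains 3, which forces R3C3 = 5.
Column 4 now contains 3, leaving R3C4 = 2.
Row 4 already has 3; hence R4C2 = 5.
Row 4 already has 3, which forces R4C3 = 4.
3 is placed in column 2, which forces R5C2 = 4.
Column 3 now contains 4; hence R5C3 = 3.
4 is placed in row 5; hence R5C4 = 1.
Column 3 now contains 4, which forces R1C3 = 2.
Column 4 already has 2, leaving R1C4 = 4.
Completed grid: 3 1 2 4 5 / 4 2 1 5 3 / 1 3 5 2 4 / 2 5 4 3 1 / 5 4 3 1 2.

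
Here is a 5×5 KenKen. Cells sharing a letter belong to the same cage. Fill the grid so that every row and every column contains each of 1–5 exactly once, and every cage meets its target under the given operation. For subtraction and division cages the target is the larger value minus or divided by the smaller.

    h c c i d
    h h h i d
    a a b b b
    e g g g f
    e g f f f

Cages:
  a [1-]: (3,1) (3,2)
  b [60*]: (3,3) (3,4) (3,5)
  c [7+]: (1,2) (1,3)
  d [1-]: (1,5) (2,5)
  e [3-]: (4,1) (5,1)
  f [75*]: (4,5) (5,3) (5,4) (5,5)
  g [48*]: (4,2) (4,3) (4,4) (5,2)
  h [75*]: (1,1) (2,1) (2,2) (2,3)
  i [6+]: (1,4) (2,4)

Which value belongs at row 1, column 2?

3

The 4 cells of cage h must have product 75; hence (1,1) = 5.
Cage f needs product 75, leaving (4,5) = 5.
Row 5 needs a 2, and only (5,2) is open for it.
Row 3 needs a 1, and only (3,2) is open for it.
The two cells of cage a must have difference 1, which forces (3,1) = 2.
In row 4, 1 can only go at (4,1), so (4,1) = 1.
Column 1 now contains 1, so (2,1) = 3.
Cage h needs product 75, which forces (2,2) = 5.
Cage h needs product 75, leaving (2,3) = 1.
Column 1 now contains 1, so (5,1) = 4.
In row 1, 1 can only go at (1,5), so (1,5) = 1.
Cage d needs two cells with difference 1; hence (2,5) = 2.
The 4 cells of cage f must have product 75; hence (5,3) = 5.
Cage f has product 75; hence (5,4) = 1.
1 is placed in column 5, leaving (5,5) = 3.
Cage i's pair has sum 6, so (1,4) = 2.
2 is placed in row 2, which forces (2,4) = 4.
Cage b has product 60, which forces (3,3) = 3.
Cage b needs product 60; hence (3,4) = 5.
Column 5 now contains 3, leaving (3,5) = 4.
Column 4 now contains 4; hence (4,4) = 3.
Cage c's pair has sum 7, which forces (1,2) = 3.
Column 3 now contains 3, so (1,3) = 4.
Row 4 already has 3, which forces (4,2) = 4.
The 4 cells of cage g must have product 48, which forces (4,3) = 2.
Completed grid: 5 3 4 2 1 / 3 5 1 4 2 / 2 1 3 5 4 / 1 4 2 3 5 / 4 2 5 1 3.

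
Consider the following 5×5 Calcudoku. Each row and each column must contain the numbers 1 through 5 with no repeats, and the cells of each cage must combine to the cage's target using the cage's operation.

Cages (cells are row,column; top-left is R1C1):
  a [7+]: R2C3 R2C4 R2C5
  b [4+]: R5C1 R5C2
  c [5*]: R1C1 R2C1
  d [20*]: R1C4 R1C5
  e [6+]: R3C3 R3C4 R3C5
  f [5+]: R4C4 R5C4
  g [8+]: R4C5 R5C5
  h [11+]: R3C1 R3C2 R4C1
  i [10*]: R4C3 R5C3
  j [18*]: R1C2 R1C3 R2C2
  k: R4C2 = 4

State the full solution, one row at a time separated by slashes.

The 3 cells of cage j must have product 18, so R1C2 = 2.
Cage j has product 18, which forces R1C3 = 3.
The 3 cells of cage j must have product 18; hence R2C2 = 3.
Cage k is a single given cell; hence R4C2 = 4.
Column 2 now contains 3; hence R5C2 = 1.
Column 2 now contains 4, which forces R3C2 = 5.
1 is placed in row 5; hence R5C1 = 3.
Row 5 already has 3; hence R5C5 = 5.
The two cells of cage d must have product 20, leaving R1C4 = 5.
Column 5 now contains 5, which forces R1C5 = 4.
Cage i's pair has product 10, leaving R4C3 = 5.
Column 5 now contains 5, so R4C5 = 3.
Row 5 already has 5, leaving R5C3 = 2.
2 is placed in row 5; hence R5C4 = 4.
5 is placed in row 1; hence R1C1 = 1.
Cage c needs two cells with product 5, leaving R2C1 = 5.
The 3 cells of cage a must have sum 7, leaving R2C3 = 4.
The 3 cells of cage h must have sum 11, so R3C1 = 4.
Column 3 now contains 2, which forces R3C3 = 1.
Cage e needs sum 6; hence R3C4 = 3.
Cage e has sum 6, so R3C5 = 2.
Row 4 now contains 5, leaving R4C1 = 2.
3 is placed in row 4; hence R4C4 = 1.
Column 4 now contains 1, so R2C4 = 2.
Column 5 already has 2, so R2C5 = 1.

1 2 3 5 4 / 5 3 4 2 1 / 4 5 1 3 2 / 2 4 5 1 3 / 3 1 2 4 5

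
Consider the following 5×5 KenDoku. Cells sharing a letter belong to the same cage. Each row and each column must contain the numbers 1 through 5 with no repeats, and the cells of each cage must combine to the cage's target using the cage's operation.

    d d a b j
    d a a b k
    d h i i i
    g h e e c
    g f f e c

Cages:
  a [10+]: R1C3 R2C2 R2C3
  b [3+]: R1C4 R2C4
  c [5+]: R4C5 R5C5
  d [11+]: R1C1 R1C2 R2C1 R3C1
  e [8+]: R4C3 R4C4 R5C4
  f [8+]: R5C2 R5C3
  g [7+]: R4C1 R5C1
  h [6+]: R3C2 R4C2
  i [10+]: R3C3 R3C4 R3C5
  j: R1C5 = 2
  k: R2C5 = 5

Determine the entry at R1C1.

4

Cage j is a single given cell, so R1C5 = 2.
Cage k is a single given cell, which forces R2C5 = 5.
2 is placed in row 1, so R1C4 = 1.
Cage b's pair has sum 3; hence R2C4 = 2.
Cage e needs sum 8, which forces R4C3 = 1.
Row 4 now contains 1, leaving R4C5 = 4.
Column 5 already has 4; hence R5C5 = 1.
1 is placed in column 3; hence R2C3 = 4.
Cage i needs sum 10, which forces R3C3 = 2.
Cage i needs sum 10; hence R3C4 = 5.
1 is placed in column 5, so R3C5 = 3.
Row 4 already has 4, which forces R4C4 = 3.
The 3 cells of cage e must have sum 8, so R5C4 = 4.
Cage d has sum 11; hence R1C1 = 4.
Cage d has sum 11; hence R1C2 = 3.
3 is placed in row 1; hence R1C3 = 5.
Cage d needs sum 11, leaving R2C1 = 3.
Column 2 now contains 3, so R2C2 = 1.
Row 3 already has 3, leaving R3C1 = 1.
1 is placed in column 2, leaving R3C2 = 4.
Column 2 now contains 3; hence R5C2 = 5.
5 is placed in column 3, which forces R5C3 = 3.
The two cells of cage g must have sum 7; hence R4C1 = 5.
5 is placed in column 2, leaving R4C2 = 2.
5 is placed in row 5, which forces R5C1 = 2.
Filled in: 4 3 5 1 2 / 3 1 4 2 5 / 1 4 2 5 3 / 5 2 1 3 4 / 2 5 3 4 1.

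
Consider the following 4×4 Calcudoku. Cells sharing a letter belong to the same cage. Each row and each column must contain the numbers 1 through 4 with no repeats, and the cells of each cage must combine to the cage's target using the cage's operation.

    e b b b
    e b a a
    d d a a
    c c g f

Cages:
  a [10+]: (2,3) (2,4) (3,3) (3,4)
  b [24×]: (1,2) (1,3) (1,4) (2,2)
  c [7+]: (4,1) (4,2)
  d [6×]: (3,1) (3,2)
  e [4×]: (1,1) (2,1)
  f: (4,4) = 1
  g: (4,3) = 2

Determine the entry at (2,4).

Cage g is a single given cell; hence (4,3) = 2.
Cage f is given, leaving (4,4) = 1.
In row 3, 1 can only go at (3,3), so (3,3) = 1.
Row 3 needs a 4, and only (3,4) is open for it.
Cage a has sum 10; hence (2,3) = 3.
Cage a has sum 10, which forces (2,4) = 2.
Cage b needs product 24, which forces (1,2) = 2.
Column 3 already has 3, so (1,3) = 4.
Column 4 already has 2, so (1,4) = 3.
Cage b needs product 24, so (2,2) = 1.
Column 2 now contains 2; hence (3,2) = 3.
Column 2 now contains 3, so (4,2) = 4.
Row 1 already has 4; hence (1,1) = 1.
Row 2 now contains 1, which forces (2,1) = 4.
Row 3 already has 3; hence (3,1) = 2.
Row 4 already has 4, which forces (4,1) = 3.
The full grid is 1 2 4 3 / 4 1 3 2 / 2 3 1 4 / 3 4 2 1.

2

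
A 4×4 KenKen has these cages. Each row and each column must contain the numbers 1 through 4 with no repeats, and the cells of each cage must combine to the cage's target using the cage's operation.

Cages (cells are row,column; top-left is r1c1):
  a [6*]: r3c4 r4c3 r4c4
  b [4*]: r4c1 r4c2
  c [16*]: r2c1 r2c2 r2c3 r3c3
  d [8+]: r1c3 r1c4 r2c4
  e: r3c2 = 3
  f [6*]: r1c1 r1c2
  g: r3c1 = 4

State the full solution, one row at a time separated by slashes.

3 2 1 4 / 2 1 4 3 / 4 3 2 1 / 1 4 3 2

Cage g is given, so r3c1 = 4.
Cage e is given; hence r3c2 = 3.
The 4 cells of cage c must have product 16, leaving r3c3 = 2.
Row 3 now contains 2, which forces r3c4 = 1.
Column 1 already has 4; hence r4c1 = 1.
1 is placed in row 4, leaving r4c2 = 4.
1 is placed in row 4; hence r4c3 = 3.
Row 4 now contains 3, leaving r4c4 = 2.
Cage f's pair has product 6, so r1c1 = 3.
Column 2 already has 3, so r1c2 = 2.
Cage d needs sum 8; hence r1c3 = 1.
Row 1 already has 3, which forces r1c4 = 4.
Column 1 already has 1, so r2c1 = 2.
Cage c needs product 16, leaving r2c2 = 1.
Cage c needs product 16; hence r2c3 = 4.
Column 4 already has 4, which forces r2c4 = 3.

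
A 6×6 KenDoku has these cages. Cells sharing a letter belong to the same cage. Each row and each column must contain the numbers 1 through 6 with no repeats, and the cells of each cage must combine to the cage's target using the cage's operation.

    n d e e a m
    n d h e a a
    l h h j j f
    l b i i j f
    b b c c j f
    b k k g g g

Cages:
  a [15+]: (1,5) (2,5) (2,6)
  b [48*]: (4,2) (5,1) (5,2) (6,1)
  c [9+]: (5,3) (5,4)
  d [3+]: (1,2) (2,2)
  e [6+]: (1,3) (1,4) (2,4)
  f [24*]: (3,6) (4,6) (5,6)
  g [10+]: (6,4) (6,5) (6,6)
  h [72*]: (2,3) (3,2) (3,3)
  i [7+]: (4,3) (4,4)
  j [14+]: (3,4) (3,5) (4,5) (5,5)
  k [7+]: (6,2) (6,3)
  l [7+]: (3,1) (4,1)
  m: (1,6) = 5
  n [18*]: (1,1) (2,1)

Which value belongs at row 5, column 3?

Cage m is given; hence (1,6) = 5.
In row 2, 5 can only go at (2,5), so (2,5) = 5.
The only place for 5 in column 2 is (6,2).
The two cells of cage k must have sum 7; hence (6,3) = 2.
In row 6, 4 can only go at (6,1), so (6,1) = 4.
Cage b has product 48, leaving (5,1) = 1.
The only place for 6 in column 2 is (3,2).
The pair (2,3)/(3,3) in column 3 holds {3, 4}, so (1,3) = 1.
1 is placed in row 1, which forces (1,2) = 2.
Cage d's pair has sum 3, leaving (2,2) = 1.
The 3 cells of cage e must have sum 6, leaving (1,4) = 3.
The 3 cells of cage e must have sum 6; hence (2,4) = 2.
2 is placed in column 4, so (4,4) = 1.
Column 4 now contains 3, leaving (5,4) = 4.
Column 4 now contains 1, leaving (6,4) = 6.
Row 1 now contains 3, leaving (1,1) = 6.
Row 1 now contains 6; hence (1,5) = 4.
The two cells of cage n must have product 18, which forces (2,1) = 3.
3 is placed in row 2, which forces (2,3) = 4.
4 is placed in row 2, leaving (2,6) = 6.
Column 3 already has 4, leaving (3,3) = 3.
Column 4 now contains 4; hence (3,4) = 5.
Cage b has product 48, which forces (4,2) = 4.
Cage i's pair has sum 7; hence (4,3) = 6.
4 is placed in row 5; hence (5,2) = 3.
The two cells of cage c must have sum 9, leaving (5,3) = 5.
Row 5 already has 3, leaving (5,6) = 2.
5 is placed in row 3; hence (3,1) = 2.
The 4 cells of cage j must have sum 14, leaving (3,5) = 1.
Cage f has product 24, which forces (3,6) = 4.
The two cells of cage l must have sum 7, so (4,1) = 5.
Cage j has sum 14, which forces (4,5) = 2.
2 is placed in column 6, so (4,6) = 3.
Row 5 now contains 2, leaving (5,5) = 6.
Column 5 now contains 1; hence (6,5) = 3.
Column 6 now contains 3, so (6,6) = 1.
The full grid is 6 2 1 3 4 5 / 3 1 4 2 5 6 / 2 6 3 5 1 4 / 5 4 6 1 2 3 / 1 3 5 4 6 2 / 4 5 2 6 3 1.

5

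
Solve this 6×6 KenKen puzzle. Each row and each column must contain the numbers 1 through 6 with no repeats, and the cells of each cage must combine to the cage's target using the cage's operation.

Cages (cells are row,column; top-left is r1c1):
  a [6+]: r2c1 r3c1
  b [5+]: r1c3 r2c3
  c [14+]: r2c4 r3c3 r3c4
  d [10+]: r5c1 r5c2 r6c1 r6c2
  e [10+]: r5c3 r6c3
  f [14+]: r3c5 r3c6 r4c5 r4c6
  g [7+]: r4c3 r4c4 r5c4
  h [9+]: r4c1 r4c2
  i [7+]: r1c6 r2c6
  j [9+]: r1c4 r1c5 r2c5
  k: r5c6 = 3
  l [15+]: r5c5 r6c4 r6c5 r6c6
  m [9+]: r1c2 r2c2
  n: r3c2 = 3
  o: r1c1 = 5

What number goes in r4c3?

Cage o is given, so r1c1 = 5.
Cage n is given; hence r3c2 = 3.
K is a freebie; hence r5c6 = 3.
The two cells of cage m must have sum 9, leaving r1c2 = 4.
Cage m's pair has sum 9, which forces r2c2 = 5.
Column 2 now contains 5, so r4c2 = 6.
Cage h needs two cells with sum 9, so r4c1 = 3.
The only place for 5 in row 5 is r5c5.
In column 3, 5 can only go at r3c3, so r3c3 = 5.
Cage c needs sum 14, leaving r2c4 = 3.
Cage c needs sum 14, leaving r3c4 = 6.
Cage f has sum 14, which forces r3c5 = 1.
The 4 cells of cage f must have sum 14, which forces r3c6 = 4.
Cage f needs sum 14, which forces r4c5 = 4.
Cage f has sum 14, so r4c6 = 5.
4 is placed in column 5, so r6c5 = 3.
The 3 cells of cage j must have sum 9; hence r1c4 = 1.
Row 1 already has 1, which forces r1c6 = 6.
Cage a's pair has sum 6, which forces r2c1 = 4.
Row 2 now contains 4; hence r2c3 = 2.
2 is placed in row 2, leaving r2c5 = 6.
6 is placed in column 6; hence r2c6 = 1.
Row 3 now contains 4, leaving r3c1 = 2.
Column 3 already has 2, leaving r4c3 = 1.
Column 4 now contains 1; hence r4c4 = 2.
The 3 cells of cage g must have sum 7; hence r5c4 = 4.
Column 4 now contains 1, leaving r6c4 = 5.
6 is placed in column 6; hence r6c6 = 2.
Row 1 already has 1, so r1c3 = 3.
6 is placed in row 1, which forces r1c5 = 2.
Cage d needs sum 10, so r5c1 = 1.
The 4 cells of cage d must have sum 10; hence r5c2 = 2.
Row 5 already has 4, which forces r5c3 = 6.
Cage d needs sum 10, so r6c1 = 6.
Row 6 now contains 2, so r6c2 = 1.
The two cells of cage e must have sum 10, leaving r6c3 = 4.
Filled in: 5 4 3 1 2 6 / 4 5 2 3 6 1 / 2 3 5 6 1 4 / 3 6 1 2 4 5 / 1 2 6 4 5 3 / 6 1 4 5 3 2.

1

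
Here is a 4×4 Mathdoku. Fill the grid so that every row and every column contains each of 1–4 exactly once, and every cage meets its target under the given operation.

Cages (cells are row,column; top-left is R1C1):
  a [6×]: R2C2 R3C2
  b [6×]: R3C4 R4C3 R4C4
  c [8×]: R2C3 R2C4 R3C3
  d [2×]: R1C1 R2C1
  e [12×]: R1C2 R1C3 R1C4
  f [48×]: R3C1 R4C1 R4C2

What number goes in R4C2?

Cage f needs product 48, which forces R3C1 = 4.
The 3 cells of cage f must have product 48, which forces R4C1 = 3.
Cage f has product 48; hence R4C2 = 4.
Cage b needs product 6, so R3C4 = 3.
Cage a's pair has product 6, so R2C2 = 3.
3 is placed in row 3, leaving R3C2 = 2.
Row 3 now contains 2, so R3C3 = 1.
Column 3 already has 1, leaving R4C3 = 2.
Row 4 already has 2; hence R4C4 = 1.
Column 2 already has 3; hence R1C2 = 1.
Cage e needs product 12, which forces R1C3 = 3.
Column 4 already has 1, leaving R1C4 = 4.
Column 3 already has 2, so R2C3 = 4.
The 3 cells of cage c must have product 8, so R2C4 = 2.
1 is placed in row 1, leaving R1C1 = 2.
Row 2 now contains 2, so R2C1 = 1.
Completed grid: 2 1 3 4 / 1 3 4 2 / 4 2 1 3 / 3 4 2 1.

4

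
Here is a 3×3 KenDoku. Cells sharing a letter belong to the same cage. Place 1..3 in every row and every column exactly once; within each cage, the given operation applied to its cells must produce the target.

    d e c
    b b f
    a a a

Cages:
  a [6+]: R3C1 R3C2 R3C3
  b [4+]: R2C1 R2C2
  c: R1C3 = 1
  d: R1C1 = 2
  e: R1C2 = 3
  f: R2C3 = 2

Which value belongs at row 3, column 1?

1

D is a freebie, leaving R1C1 = 2.
E is a freebie; hence R1C2 = 3.
Cage c is a single given cell, which forces R1C3 = 1.
3 is placed in column 2; hence R2C2 = 1.
Cage f is given, so R2C3 = 2.
1 is placed in column 2; hence R3C2 = 2.
2 is placed in column 3, leaving R3C3 = 3.
1 is placed in row 2, leaving R2C1 = 3.
Row 3 already has 3, so R3C1 = 1.
Completed grid: 2 3 1 / 3 1 2 / 1 2 3.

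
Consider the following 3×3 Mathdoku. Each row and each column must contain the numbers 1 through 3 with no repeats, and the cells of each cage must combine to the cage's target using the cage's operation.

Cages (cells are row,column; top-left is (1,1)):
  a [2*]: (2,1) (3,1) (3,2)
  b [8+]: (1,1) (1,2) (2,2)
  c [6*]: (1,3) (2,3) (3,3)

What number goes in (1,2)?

The 3 cells of cage b must have sum 8; hence (1,1) = 3.
The 3 cells of cage b must have sum 8, so (1,2) = 2.
2 is placed in row 1; hence (1,3) = 1.
The 3 cells of cage a must have product 2, so (2,1) = 1.
The 3 cells of cage b must have sum 8, so (2,2) = 3.
Row 2 now contains 3, which forces (2,3) = 2.
Cage a has product 2, which forces (3,1) = 2.
Cage a has product 2; hence (3,2) = 1.
Column 3 now contains 2, so (3,3) = 3.
Filled in: 3 2 1 / 1 3 2 / 2 1 3.

2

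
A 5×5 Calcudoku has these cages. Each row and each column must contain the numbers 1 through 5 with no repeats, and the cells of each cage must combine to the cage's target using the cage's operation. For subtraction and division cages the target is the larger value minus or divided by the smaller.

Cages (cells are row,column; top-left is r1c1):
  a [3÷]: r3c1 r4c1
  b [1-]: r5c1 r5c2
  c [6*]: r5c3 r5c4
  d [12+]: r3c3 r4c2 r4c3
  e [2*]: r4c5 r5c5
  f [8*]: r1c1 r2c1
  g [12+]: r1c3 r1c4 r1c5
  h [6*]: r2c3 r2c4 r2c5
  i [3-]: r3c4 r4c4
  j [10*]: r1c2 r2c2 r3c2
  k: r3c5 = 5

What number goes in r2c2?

K is a freebie, so r3c5 = 5.
The only place for 1 in row 1 is r1c2.
Cage j has product 10, which forces r2c2 = 5.
1 is placed in column 2; hence r3c2 = 2.
Cage d needs sum 12; hence r4c3 = 5.
Cage g has sum 12, leaving r1c4 = 5.
In row 1, 2 can only go at r1c1, so r1c1 = 2.
Column 1 already has 2, leaving r2c1 = 4.
Cage b's pair has difference 1, which forces r5c2 = 4.
Cage d needs sum 12; hence r3c3 = 4.
4 is placed in row 3, which forces r3c4 = 1.
Column 2 now contains 4; hence r4c2 = 3.
Column 4 already has 1; hence r4c4 = 4.
Column 3 now contains 4, leaving r1c3 = 3.
Cage g needs sum 12, which forces r1c5 = 4.
Row 3 now contains 1, so r3c1 = 3.
3 is placed in row 4, which forces r4c1 = 1.
1 is placed in row 4, which forces r4c5 = 2.
Column 1 now contains 3, so r5c1 = 5.
Column 3 already has 3, so r5c3 = 2.
Row 5 now contains 2; hence r5c4 = 3.
Column 5 already has 2, which forces r5c5 = 1.
Column 3 now contains 2; hence r2c3 = 1.
3 is placed in column 4, which forces r2c4 = 2.
Column 5 already has 1, which forces r2c5 = 3.
Filled in: 2 1 3 5 4 / 4 5 1 2 3 / 3 2 4 1 5 / 1 3 5 4 2 / 5 4 2 3 1.

5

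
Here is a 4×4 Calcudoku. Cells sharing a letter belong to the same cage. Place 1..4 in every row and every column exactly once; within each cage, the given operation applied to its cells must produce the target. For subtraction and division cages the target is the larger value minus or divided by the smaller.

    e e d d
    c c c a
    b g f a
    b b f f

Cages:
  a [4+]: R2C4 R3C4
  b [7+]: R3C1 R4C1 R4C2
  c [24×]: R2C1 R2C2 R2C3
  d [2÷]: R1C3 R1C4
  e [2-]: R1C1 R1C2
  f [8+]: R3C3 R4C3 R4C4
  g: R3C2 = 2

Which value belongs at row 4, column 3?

3

G is a freebie, leaving R3C2 = 2.
In row 2, 1 can only go at R2C4, so R2C4 = 1.
1 is placed in column 4, so R3C4 = 3.
Column 4 already has 3, so R4C4 = 4.
Column 4 now contains 4, which forces R1C4 = 2.
Cage b has sum 7, leaving R3C1 = 4.
Cage f needs sum 8, leaving R3C3 = 1.
Cage b has sum 7, which forces R4C1 = 2.
Cage b has sum 7; hence R4C2 = 1.
Cage f needs sum 8, so R4C3 = 3.
Cage e needs two cells with difference 2, which forces R1C1 = 1.
Cage e's pair has difference 2, leaving R1C2 = 3.
1 is placed in column 3, so R1C3 = 4.
Column 1 now contains 2, which forces R2C1 = 3.
Cage c needs product 24, so R2C2 = 4.
Cage c has product 24, which forces R2C3 = 2.
Completed grid: 1 3 4 2 / 3 4 2 1 / 4 2 1 3 / 2 1 3 4.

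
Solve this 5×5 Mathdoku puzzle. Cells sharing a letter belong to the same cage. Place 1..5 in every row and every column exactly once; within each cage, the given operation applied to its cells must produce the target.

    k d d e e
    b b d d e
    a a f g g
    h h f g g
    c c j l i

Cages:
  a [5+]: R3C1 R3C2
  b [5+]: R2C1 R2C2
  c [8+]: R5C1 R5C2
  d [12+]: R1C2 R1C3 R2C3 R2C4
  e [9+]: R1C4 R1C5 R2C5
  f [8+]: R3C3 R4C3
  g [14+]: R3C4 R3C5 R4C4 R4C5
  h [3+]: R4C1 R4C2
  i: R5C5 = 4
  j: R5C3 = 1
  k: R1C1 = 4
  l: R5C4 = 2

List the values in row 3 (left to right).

K is a freebie, which forces R1C1 = 4.
Cage j is given, leaving R5C3 = 1.
L is a freebie, leaving R5C4 = 2.
Cage i is a single given cell; hence R5C5 = 4.
Row 4 needs a 4, and only R4C4 is open for it.
In row 3, 1 can only go at R3C1, so R3C1 = 1.
The two cells of cage a must have sum 5, leaving R3C2 = 4.
Column 1 already has 1, leaving R4C1 = 2.
Cage h's pair has sum 3, so R4C2 = 1.
Column 1 now contains 2, which forces R2C1 = 3.
Cage b's pair has sum 5, so R2C2 = 2.
2 is placed in row 2, leaving R2C3 = 4.
Cage g has sum 14, leaving R3C5 = 2.
Column 1 now contains 3; hence R5C1 = 5.
Row 5 now contains 5; hence R5C2 = 3.
Column 2 now contains 3, which forces R1C2 = 5.
The 4 cells of cage d must have sum 12, which forces R1C3 = 2.
Cage d needs sum 12; hence R2C4 = 1.
1 is placed in row 2, leaving R2C5 = 5.
Column 5 already has 5; hence R4C5 = 3.
Column 4 already has 1, which forces R1C4 = 3.
Column 5 already has 3, so R1C5 = 1.
The two cells of cage f must have sum 8, so R3C3 = 3.
Cage g needs sum 14; hence R3C4 = 5.
Row 4 now contains 3, so R4C3 = 5.
The full grid is 4 5 2 3 1 / 3 2 4 1 5 / 1 4 3 5 2 / 2 1 5 4 3 / 5 3 1 2 4.

1 4 3 5 2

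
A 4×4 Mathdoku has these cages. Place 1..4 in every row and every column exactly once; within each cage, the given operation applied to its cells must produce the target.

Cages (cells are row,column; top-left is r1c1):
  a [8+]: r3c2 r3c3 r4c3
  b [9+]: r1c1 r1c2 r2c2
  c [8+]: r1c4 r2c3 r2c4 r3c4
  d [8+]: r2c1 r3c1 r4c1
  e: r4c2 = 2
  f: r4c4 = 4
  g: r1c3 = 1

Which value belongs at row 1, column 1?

Cage g is a single given cell; hence r1c3 = 1.
Column 3 already has 1, so r2c3 = 2.
Cage e is a single given cell; hence r4c2 = 2.
Cage f is given, leaving r4c4 = 4.
The 3 cells of cage b must have sum 9, which forces r1c1 = 2.
Row 1 already has 2, leaving r1c4 = 3.
Column 4 already has 3; hence r2c4 = 1.
Cage a has sum 8, leaving r3c2 = 1.
Cage a needs sum 8, leaving r3c3 = 4.
Column 4 now contains 1, so r3c4 = 2.
4 is placed in row 4, leaving r4c3 = 3.
Row 1 already has 3, which forces r1c2 = 4.
Cage d has sum 8; hence r2c1 = 4.
The 3 cells of cage b must have sum 9; hence r2c2 = 3.
Row 3 already has 4, so r3c1 = 3.
Row 4 already has 3, leaving r4c1 = 1.
The full grid is 2 4 1 3 / 4 3 2 1 / 3 1 4 2 / 1 2 3 4.

2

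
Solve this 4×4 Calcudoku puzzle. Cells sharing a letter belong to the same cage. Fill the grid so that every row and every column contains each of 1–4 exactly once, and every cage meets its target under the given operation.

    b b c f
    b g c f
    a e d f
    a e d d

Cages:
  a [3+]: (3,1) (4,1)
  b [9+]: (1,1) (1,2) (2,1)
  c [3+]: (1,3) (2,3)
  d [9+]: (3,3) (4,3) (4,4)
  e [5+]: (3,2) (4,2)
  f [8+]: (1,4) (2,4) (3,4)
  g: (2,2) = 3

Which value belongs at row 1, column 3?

Cage g is given, leaving (2,2) = 3.
In column 1, 3 can only go at (1,1), so (1,1) = 3.
The 3 cells of cage f must have sum 8, which forces (3,4) = 3.
The only place for 3 in row 4 is (4,3).
In column 1, 4 can only go at (2,1), so (2,1) = 4.
Cage b has sum 9; hence (1,2) = 2.
Row 1 already has 2, which forces (1,3) = 1.
Cage f has sum 8; hence (1,4) = 4.
1 is placed in column 3, which forces (2,3) = 2.
Row 2 now contains 4, which forces (2,4) = 1.
2 is placed in column 3, leaving (3,3) = 4.
Column 4 now contains 4, leaving (4,4) = 2.
The two cells of cage a must have sum 3, which forces (3,1) = 2.
Row 3 now contains 4; hence (3,2) = 1.
Row 4 now contains 2, which forces (4,1) = 1.
The two cells of cage e must have sum 5, which forces (4,2) = 4.
Completed grid: 3 2 1 4 / 4 3 2 1 / 2 1 4 3 / 1 4 3 2.

1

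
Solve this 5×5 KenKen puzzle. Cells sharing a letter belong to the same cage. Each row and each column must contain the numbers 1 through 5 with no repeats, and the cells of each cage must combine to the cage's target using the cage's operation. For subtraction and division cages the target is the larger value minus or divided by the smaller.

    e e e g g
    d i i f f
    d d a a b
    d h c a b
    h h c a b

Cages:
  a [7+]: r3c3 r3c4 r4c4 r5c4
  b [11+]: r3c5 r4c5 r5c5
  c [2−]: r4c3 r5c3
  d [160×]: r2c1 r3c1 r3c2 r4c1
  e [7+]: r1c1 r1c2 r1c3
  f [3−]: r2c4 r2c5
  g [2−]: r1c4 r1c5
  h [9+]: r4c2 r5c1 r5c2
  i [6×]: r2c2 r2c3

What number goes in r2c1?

5

Cage d needs product 160, which forces r3c2 = 4.
Cage a has sum 7, which forces r3c3 = 1.
The only place for 3 in row 3 is r3c4.
In row 1, 3 can only go at r1c5, so r1c5 = 3.
In row 1, 5 can only go at r1c4, so r1c4 = 5.
In column 1, 3 can only go at r5c1, so r5c1 = 3.
Row 4 needs a 3, and only r4c3 is open for it.
Cage i's pair has product 6, which forces r2c2 = 3.
Column 3 now contains 3, so r2c3 = 2.
The two cells of cage c must have difference 2, so r5c3 = 5.
2 is placed in column 3, so r1c3 = 4.
Cage h has sum 9, leaving r4c2 = 5.
Row 5 already has 5, so r5c2 = 1.
Row 5 already has 1, so r5c4 = 2.
Row 5 now contains 2; hence r5c5 = 4.
Cage e needs sum 7; hence r1c1 = 1.
Column 2 already has 1; hence r1c2 = 2.
The two cells of cage f must have difference 3; hence r2c4 = 4.
Column 5 already has 4; hence r2c5 = 1.
Cage b has sum 11, leaving r3c5 = 5.
Column 4 now contains 2, so r4c4 = 1.
Column 5 already has 4, which forces r4c5 = 2.
Row 2 already has 4, leaving r2c1 = 5.
Row 3 already has 5, leaving r3c1 = 2.
Row 4 now contains 2, so r4c1 = 4.
Completed grid: 1 2 4 5 3 / 5 3 2 4 1 / 2 4 1 3 5 / 4 5 3 1 2 / 3 1 5 2 4.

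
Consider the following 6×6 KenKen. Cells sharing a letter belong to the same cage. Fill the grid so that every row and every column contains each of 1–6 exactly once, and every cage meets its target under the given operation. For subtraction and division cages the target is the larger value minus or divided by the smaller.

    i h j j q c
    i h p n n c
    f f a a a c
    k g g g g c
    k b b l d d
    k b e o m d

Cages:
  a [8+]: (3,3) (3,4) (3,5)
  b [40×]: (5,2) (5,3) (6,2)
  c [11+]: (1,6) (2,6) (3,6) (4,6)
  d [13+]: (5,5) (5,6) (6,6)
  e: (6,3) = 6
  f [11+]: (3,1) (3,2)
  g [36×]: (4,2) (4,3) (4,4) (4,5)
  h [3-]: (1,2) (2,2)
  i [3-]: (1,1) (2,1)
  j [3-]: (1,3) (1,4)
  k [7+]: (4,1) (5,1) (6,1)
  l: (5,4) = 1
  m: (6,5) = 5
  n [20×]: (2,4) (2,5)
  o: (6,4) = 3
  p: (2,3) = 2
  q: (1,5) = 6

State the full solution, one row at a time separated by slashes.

Cage q is given, so (1,5) = 6.
P is a freebie, leaving (2,3) = 2.
Cage l is given, which forces (5,4) = 1.
Cage e is a single given cell, so (6,3) = 6.
O is a freebie, which forces (6,4) = 3.
Cage m is given, so (6,5) = 5.
Cage n's pair has product 20; hence (2,4) = 5.
Column 5 already has 5; hence (2,5) = 4.
Column 5 already has 4, leaving (5,5) = 3.
Cage d has sum 13, leaving (6,6) = 4.
Cage a has sum 8; hence (3,5) = 1.
1 is placed in column 5, which forces (4,5) = 2.
The 3 cells of cage d must have sum 13, leaving (5,6) = 6.
Row 6 now contains 4, which forces (6,2) = 2.
Cage k has sum 7; hence (4,1) = 4.
2 is placed in row 4; hence (4,4) = 6.
Cage k has sum 7, so (5,1) = 2.
Row 6 already has 2, leaving (6,1) = 1.
Column 1 already has 4, which forces (1,1) = 3.
Row 1 now contains 3; hence (1,2) = 4.
4 is placed in row 1, which forces (1,4) = 2.
Column 1 now contains 1; hence (2,1) = 6.
Row 2 already has 6, leaving (2,2) = 1.
1 is placed in row 2; hence (2,6) = 3.
6 is placed in column 1; hence (3,1) = 5.
5 is placed in row 3, which forces (3,2) = 6.
5 is placed in row 3, so (3,3) = 3.
Column 4 now contains 2, so (3,4) = 4.
5 is placed in row 3, leaving (3,6) = 2.
1 is placed in column 2; hence (4,2) = 3.
Column 3 already has 3, leaving (4,3) = 1.
Row 4 now contains 1, so (4,6) = 5.
4 is placed in column 2, leaving (5,2) = 5.
Row 5 now contains 5, so (5,3) = 4.
Column 3 already has 1, leaving (1,3) = 5.
5 is placed in column 6, which forces (1,6) = 1.

3 4 5 2 6 1 / 6 1 2 5 4 3 / 5 6 3 4 1 2 / 4 3 1 6 2 5 / 2 5 4 1 3 6 / 1 2 6 3 5 4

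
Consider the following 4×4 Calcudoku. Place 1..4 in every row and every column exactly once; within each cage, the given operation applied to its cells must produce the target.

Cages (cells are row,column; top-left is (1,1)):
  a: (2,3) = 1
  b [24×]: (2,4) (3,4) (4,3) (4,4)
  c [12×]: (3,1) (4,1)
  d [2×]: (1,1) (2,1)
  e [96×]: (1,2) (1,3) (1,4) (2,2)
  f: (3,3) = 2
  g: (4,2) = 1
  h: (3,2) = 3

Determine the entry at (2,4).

3

Cage e has product 96; hence (2,2) = 4.
A is a freebie; hence (2,3) = 1.
Cage h is a single given cell, so (3,2) = 3.
Cage f is given; hence (3,3) = 2.
Cage g is a single given cell, so (4,2) = 1.
The two cells of cage d must have product 2, which forces (1,1) = 1.
Column 2 already has 3, so (1,2) = 2.
Row 2 already has 1, leaving (2,1) = 2.
Row 2 now contains 2, which forces (2,4) = 3.
Row 3 now contains 3; hence (3,1) = 4.
Cage b needs product 24, so (3,4) = 1.
Cage c's pair has product 12, which forces (4,1) = 3.
Row 4 now contains 3, so (4,3) = 4.
4 is placed in row 4; hence (4,4) = 2.
Column 3 already has 4, which forces (1,3) = 3.
Column 4 now contains 3, so (1,4) = 4.
Completed grid: 1 2 3 4 / 2 4 1 3 / 4 3 2 1 / 3 1 4 2.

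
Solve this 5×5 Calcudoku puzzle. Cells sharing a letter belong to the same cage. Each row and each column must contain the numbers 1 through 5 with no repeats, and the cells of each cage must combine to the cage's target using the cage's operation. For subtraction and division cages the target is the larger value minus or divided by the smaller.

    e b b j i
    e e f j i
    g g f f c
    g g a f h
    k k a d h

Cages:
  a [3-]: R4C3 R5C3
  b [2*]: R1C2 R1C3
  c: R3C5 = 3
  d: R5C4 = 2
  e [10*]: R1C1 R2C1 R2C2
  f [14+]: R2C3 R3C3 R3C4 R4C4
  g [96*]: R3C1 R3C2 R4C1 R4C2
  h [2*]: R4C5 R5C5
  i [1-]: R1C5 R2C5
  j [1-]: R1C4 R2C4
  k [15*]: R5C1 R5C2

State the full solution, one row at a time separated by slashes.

5 1 2 3 4 / 1 2 3 4 5 / 2 4 5 1 3 / 4 3 1 5 2 / 3 5 4 2 1

Cage c is a single given cell; hence R3C5 = 3.
Cage d is a single given cell, which forces R5C4 = 2.
Row 5 already has 2; hence R5C5 = 1.
1 is placed in column 5, so R4C5 = 2.
2 is placed in row 4, so R4C3 = 1.
Cage a needs two cells with difference 3, which forces R5C3 = 4.
Cage b's pair has product 2, so R1C2 = 1.
Column 3 now contains 1, which forces R1C3 = 2.
Column 3 now contains 2; hence R3C3 = 5.
2 is placed in row 1, which forces R1C1 = 5.
Row 1 already has 5, leaving R1C5 = 4.
Cage e has product 10, leaving R2C1 = 1.
Cage e needs product 10, so R2C2 = 2.
Column 3 already has 5, leaving R2C3 = 3.
Column 5 already has 4, which forces R2C5 = 5.
Column 2 now contains 2, leaving R3C2 = 4.
The 4 cells of cage f must have sum 14, which forces R3C4 = 1.
Column 2 already has 4, leaving R4C2 = 3.
Cage f has sum 14, so R4C4 = 5.
Column 1 already has 5; hence R5C1 = 3.
3 is placed in column 2; hence R5C2 = 5.
Row 1 now contains 4, leaving R1C4 = 3.
5 is placed in row 2, which forces R2C4 = 4.
Row 3 already has 4; hence R3C1 = 2.
3 is placed in row 4, leaving R4C1 = 4.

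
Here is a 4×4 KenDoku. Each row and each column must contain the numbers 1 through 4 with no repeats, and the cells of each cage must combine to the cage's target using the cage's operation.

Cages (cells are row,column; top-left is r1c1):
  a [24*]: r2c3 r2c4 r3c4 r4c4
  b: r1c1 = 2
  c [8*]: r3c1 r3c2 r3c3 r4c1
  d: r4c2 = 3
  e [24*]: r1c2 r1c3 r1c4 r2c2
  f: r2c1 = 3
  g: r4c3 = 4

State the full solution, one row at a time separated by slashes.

Cage b is a single given cell, leaving r1c1 = 2.
Cage f is a single given cell, so r2c1 = 3.
Column 1 already has 2, leaving r3c1 = 4.
Cage c needs product 8, leaving r4c1 = 1.
Cage d is a single given cell, which forces r4c2 = 3.
Cage g is given, so r4c3 = 4.
Row 4 now contains 4, so r4c4 = 2.
Cage e needs product 24; hence r2c2 = 2.
Cage a needs product 24, so r2c3 = 1.
The 4 cells of cage a must have product 24; hence r2c4 = 4.
2 is placed in column 2, so r3c2 = 1.
Column 3 now contains 1; hence r3c3 = 2.
Cage a has product 24; hence r3c4 = 3.
Column 2 already has 1, leaving r1c2 = 4.
Column 3 now contains 1, which forces r1c3 = 3.
3 is placed in column 4, so r1c4 = 1.

2 4 3 1 / 3 2 1 4 / 4 1 2 3 / 1 3 4 2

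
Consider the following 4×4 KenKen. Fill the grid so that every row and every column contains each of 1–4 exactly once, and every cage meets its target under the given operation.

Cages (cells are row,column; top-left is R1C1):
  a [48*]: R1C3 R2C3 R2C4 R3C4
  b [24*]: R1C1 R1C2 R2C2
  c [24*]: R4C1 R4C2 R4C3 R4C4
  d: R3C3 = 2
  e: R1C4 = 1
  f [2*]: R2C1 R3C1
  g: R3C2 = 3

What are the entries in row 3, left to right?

Cage e is given, so R1C4 = 1.
G is a freebie, which forces R3C2 = 3.
Cage d is given; hence R3C3 = 2.
Row 3 already has 2; hence R3C4 = 4.
Cage b has product 24, leaving R1C1 = 3.
The 4 cells of cage a must have product 48; hence R1C3 = 4.
Cage f's pair has product 2, so R2C1 = 2.
2 is placed in row 2, which forces R2C2 = 4.
The 4 cells of cage a must have product 48, which forces R2C3 = 1.
Cage a needs product 48, which forces R2C4 = 3.
Row 3 already has 2, which forces R3C1 = 1.
1 is placed in column 1; hence R4C1 = 4.
1 is placed in column 3, which forces R4C3 = 3.
Column 4 already has 3, so R4C4 = 2.
Row 1 now contains 4; hence R1C2 = 2.
Row 4 now contains 2, leaving R4C2 = 1.
Completed grid: 3 2 4 1 / 2 4 1 3 / 1 3 2 4 / 4 1 3 2.

1 3 2 4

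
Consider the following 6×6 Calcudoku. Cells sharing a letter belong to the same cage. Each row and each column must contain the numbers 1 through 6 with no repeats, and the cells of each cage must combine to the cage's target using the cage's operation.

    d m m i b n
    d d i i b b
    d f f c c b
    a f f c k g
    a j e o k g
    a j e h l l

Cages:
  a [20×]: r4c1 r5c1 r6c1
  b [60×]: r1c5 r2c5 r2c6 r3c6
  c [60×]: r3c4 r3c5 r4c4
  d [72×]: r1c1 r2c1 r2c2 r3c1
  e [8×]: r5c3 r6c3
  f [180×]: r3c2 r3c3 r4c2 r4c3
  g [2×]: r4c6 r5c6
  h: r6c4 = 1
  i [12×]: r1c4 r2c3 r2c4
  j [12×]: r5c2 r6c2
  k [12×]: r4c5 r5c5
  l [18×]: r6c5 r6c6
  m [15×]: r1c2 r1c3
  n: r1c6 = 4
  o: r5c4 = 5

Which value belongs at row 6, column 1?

5

N is a freebie; hence r1c6 = 4.
O is a freebie, which forces r5c4 = 5.
H is a freebie, so r6c4 = 1.
The 3 cells of cage c must have product 60, leaving r3c5 = 5.
The 4 cells of cage b must have product 60, which forces r2c6 = 5.
Row 6 needs a 5, and only r6c1 is open for it.
Cage d needs product 72, leaving r2c2 = 2.
R5c3 and r6c3 in column 3 are {2, 4}, leaving r2c3 = 1.
Row 2 now contains 2, leaving r2c4 = 6.
1 is placed in row 2, which forces r2c5 = 4.
Column 2 already has 2, which forces r6c2 = 4.
Row 6 already has 4, so r6c3 = 2.
Column 4 now contains 6, which forces r1c4 = 2.
Cage b needs product 60, so r1c5 = 1.
Row 2 already has 6; hence r2c1 = 3.
Cage f needs product 180, which forces r3c2 = 1.
Cage f needs product 180, leaving r3c3 = 6.
The 4 cells of cage b must have product 60, so r3c6 = 3.
Cage f needs product 180; hence r4c2 = 6.
Cage f needs product 180; hence r4c3 = 5.
6 is placed in row 4, leaving r4c5 = 2.
Row 4 now contains 2, so r4c6 = 1.
Cage j's pair has product 12, which forces r5c2 = 3.
Column 3 now contains 2; hence r5c3 = 4.
2 is placed in column 5, which forces r5c5 = 6.
Column 6 already has 1, which forces r5c6 = 2.
6 is placed in column 5, leaving r6c5 = 3.
3 is placed in column 6, so r6c6 = 6.
Row 1 now contains 2, leaving r1c1 = 6.
3 is placed in column 2, leaving r1c2 = 5.
5 is placed in column 3; hence r1c3 = 3.
6 is placed in row 3, which forces r3c1 = 2.
Row 3 now contains 3, so r3c4 = 4.
Row 4 now contains 1, so r4c1 = 4.
The 3 cells of cage c must have product 60, which forces r4c4 = 3.
4 is placed in row 5, which forces r5c1 = 1.
Filled in: 6 5 3 2 1 4 / 3 2 1 6 4 5 / 2 1 6 4 5 3 / 4 6 5 3 2 1 / 1 3 4 5 6 2 / 5 4 2 1 3 6.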